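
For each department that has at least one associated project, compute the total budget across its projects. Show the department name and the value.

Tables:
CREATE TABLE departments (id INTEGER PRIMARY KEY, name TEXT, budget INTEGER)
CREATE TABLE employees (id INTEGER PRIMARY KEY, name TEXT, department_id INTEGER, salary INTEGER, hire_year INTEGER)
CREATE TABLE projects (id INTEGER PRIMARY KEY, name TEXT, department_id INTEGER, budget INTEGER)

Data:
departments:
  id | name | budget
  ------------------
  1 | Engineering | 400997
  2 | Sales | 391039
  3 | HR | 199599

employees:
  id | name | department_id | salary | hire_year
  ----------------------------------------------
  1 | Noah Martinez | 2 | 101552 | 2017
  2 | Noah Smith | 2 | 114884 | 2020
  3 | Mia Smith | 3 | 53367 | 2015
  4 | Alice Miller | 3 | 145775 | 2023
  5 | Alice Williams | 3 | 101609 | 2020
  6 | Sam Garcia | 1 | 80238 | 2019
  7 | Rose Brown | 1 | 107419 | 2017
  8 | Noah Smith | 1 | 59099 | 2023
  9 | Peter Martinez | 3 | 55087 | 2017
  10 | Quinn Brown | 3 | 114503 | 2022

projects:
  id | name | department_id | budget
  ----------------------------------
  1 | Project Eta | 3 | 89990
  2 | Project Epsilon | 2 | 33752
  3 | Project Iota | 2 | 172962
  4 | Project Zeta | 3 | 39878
SELECT p.name, SUM(c.budget) AS sum_budget FROM projects c JOIN departments p ON c.department_id = p.id GROUP BY p.id, p.name

Execution result:
name | sum_budget
Sales | 206714
HR | 129868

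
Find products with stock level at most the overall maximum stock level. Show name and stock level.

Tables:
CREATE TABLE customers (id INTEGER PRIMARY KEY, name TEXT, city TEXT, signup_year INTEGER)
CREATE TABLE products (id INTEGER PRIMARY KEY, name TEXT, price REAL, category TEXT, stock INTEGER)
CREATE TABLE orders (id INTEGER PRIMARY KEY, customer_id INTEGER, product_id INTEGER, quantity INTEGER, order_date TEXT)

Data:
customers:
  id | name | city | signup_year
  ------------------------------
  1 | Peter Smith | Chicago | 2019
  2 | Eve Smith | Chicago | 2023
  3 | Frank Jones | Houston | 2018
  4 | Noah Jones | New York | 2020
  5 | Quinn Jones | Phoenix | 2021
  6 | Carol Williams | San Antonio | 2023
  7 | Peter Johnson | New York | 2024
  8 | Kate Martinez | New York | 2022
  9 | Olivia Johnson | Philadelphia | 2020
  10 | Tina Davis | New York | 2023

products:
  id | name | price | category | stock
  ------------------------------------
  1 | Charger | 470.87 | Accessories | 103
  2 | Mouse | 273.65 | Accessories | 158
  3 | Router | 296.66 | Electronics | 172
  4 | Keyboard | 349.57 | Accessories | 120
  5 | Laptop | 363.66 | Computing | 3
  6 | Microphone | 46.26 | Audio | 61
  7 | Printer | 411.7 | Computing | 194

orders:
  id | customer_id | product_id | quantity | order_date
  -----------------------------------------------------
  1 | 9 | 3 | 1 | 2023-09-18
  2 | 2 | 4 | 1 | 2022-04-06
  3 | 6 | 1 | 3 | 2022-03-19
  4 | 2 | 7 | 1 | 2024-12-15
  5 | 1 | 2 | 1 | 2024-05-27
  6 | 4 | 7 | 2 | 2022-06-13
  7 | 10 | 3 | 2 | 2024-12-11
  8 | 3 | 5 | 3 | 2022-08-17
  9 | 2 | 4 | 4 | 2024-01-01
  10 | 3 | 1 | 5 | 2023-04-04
SELECT name, stock FROM products WHERE stock <= (SELECT MAX(stock) FROM products)

Execution result:
name | stock
Charger | 103
Mouse | 158
Router | 172
Keyboard | 120
Laptop | 3
Microphone | 61
Printer | 194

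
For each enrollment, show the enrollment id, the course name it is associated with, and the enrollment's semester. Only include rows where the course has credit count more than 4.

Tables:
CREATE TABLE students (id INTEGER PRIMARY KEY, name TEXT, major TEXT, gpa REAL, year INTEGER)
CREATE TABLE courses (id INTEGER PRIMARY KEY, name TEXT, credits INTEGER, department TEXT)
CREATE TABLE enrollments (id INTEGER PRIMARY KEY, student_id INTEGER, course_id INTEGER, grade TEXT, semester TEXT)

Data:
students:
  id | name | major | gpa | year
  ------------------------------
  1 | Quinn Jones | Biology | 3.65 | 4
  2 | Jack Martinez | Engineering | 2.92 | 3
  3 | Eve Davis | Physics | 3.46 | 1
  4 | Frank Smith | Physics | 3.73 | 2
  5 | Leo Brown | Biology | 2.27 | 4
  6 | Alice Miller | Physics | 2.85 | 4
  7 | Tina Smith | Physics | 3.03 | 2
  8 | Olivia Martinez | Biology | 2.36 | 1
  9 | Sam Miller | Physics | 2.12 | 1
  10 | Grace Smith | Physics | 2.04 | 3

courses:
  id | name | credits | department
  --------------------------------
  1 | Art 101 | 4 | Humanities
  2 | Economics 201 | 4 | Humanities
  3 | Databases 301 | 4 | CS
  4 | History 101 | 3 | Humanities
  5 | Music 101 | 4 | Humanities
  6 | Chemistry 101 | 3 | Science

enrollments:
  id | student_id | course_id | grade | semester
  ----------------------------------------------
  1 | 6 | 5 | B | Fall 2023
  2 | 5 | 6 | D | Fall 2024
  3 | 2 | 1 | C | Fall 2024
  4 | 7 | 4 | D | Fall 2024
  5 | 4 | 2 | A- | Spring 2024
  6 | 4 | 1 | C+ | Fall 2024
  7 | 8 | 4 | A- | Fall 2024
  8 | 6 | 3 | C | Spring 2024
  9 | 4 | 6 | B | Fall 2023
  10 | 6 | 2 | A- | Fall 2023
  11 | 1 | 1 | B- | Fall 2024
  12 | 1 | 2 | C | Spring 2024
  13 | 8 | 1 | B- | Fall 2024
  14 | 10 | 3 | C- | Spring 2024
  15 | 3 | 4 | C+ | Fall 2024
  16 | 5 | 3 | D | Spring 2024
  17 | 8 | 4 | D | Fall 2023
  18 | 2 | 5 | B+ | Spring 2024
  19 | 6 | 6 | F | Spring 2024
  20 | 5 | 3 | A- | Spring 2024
SELECT c.id, p.name AS course, c.semester FROM enrollments c JOIN courses p ON c.course_id = p.id WHERE p.credits > 4

Execution result:
(no rows)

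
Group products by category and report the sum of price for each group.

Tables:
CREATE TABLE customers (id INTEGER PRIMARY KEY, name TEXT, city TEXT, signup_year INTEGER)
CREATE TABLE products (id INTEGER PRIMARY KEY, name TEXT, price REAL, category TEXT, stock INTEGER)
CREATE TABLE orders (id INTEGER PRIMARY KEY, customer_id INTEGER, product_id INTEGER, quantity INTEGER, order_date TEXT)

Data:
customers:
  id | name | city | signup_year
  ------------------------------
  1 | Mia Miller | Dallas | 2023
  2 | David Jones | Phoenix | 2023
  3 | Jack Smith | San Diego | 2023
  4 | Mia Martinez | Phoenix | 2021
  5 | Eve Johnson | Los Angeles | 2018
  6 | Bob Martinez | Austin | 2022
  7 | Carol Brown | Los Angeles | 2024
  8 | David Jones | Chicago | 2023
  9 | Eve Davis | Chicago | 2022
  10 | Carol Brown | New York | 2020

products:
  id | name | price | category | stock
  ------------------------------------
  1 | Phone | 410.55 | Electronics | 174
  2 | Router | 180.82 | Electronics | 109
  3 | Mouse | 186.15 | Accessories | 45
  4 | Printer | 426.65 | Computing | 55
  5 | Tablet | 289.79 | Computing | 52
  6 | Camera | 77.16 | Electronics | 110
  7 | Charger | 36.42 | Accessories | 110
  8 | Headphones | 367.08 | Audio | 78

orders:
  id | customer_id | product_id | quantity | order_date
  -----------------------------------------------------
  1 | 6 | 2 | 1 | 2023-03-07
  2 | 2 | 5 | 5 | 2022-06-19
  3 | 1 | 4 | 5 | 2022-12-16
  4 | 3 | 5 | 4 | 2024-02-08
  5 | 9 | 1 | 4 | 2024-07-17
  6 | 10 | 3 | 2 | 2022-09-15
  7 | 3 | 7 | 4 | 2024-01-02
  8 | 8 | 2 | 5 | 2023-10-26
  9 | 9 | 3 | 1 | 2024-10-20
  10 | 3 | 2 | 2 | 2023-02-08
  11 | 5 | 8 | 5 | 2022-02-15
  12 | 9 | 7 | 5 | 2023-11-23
SELECT category, SUM(price) AS sum_price FROM products GROUP BY category

Execution result:
category | sum_price
Accessories | 222.57
Audio | 367.08
Computing | 716.44
Electronics | 668.53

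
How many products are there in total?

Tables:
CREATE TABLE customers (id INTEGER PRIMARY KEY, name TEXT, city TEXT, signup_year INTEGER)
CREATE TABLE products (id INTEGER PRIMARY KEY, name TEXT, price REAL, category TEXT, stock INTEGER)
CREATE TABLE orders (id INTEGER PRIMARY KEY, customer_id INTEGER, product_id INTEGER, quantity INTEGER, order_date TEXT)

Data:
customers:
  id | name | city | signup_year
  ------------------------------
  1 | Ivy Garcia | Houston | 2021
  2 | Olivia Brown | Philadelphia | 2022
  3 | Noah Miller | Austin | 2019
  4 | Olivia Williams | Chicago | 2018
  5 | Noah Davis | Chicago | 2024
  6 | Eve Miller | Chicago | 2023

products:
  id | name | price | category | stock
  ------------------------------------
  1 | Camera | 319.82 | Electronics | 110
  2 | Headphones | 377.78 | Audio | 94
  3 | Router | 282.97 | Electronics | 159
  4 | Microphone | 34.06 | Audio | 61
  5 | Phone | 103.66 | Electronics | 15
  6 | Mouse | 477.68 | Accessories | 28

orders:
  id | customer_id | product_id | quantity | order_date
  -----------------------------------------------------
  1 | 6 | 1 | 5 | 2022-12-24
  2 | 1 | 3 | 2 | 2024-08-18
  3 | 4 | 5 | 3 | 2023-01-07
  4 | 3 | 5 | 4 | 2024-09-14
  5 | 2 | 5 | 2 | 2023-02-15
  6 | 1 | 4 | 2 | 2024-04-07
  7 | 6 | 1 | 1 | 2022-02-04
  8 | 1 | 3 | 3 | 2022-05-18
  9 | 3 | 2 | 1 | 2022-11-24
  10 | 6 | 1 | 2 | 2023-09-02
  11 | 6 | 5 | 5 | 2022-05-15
SELECT COUNT(*) FROM products

Execution result:
6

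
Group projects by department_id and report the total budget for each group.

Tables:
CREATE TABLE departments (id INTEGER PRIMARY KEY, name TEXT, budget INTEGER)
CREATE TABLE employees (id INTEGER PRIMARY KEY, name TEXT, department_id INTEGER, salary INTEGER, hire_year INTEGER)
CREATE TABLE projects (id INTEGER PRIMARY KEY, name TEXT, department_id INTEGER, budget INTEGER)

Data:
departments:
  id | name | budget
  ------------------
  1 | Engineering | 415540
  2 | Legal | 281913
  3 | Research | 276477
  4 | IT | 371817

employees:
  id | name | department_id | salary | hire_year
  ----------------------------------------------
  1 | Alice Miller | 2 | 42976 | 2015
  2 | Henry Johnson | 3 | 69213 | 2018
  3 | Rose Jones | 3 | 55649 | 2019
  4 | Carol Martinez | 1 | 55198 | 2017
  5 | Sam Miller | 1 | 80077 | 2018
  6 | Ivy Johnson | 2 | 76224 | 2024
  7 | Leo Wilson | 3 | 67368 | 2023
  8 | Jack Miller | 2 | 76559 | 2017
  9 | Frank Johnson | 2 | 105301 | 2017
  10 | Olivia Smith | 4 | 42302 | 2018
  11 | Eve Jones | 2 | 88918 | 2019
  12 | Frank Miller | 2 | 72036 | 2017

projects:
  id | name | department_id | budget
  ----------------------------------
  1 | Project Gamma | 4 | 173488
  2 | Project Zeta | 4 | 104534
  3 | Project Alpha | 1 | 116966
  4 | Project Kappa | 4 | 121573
SELECT department_id, SUM(budget) AS sum_budget FROM projects GROUP BY department_id

Execution result:
department_id | sum_budget
1 | 116966
4 | 399595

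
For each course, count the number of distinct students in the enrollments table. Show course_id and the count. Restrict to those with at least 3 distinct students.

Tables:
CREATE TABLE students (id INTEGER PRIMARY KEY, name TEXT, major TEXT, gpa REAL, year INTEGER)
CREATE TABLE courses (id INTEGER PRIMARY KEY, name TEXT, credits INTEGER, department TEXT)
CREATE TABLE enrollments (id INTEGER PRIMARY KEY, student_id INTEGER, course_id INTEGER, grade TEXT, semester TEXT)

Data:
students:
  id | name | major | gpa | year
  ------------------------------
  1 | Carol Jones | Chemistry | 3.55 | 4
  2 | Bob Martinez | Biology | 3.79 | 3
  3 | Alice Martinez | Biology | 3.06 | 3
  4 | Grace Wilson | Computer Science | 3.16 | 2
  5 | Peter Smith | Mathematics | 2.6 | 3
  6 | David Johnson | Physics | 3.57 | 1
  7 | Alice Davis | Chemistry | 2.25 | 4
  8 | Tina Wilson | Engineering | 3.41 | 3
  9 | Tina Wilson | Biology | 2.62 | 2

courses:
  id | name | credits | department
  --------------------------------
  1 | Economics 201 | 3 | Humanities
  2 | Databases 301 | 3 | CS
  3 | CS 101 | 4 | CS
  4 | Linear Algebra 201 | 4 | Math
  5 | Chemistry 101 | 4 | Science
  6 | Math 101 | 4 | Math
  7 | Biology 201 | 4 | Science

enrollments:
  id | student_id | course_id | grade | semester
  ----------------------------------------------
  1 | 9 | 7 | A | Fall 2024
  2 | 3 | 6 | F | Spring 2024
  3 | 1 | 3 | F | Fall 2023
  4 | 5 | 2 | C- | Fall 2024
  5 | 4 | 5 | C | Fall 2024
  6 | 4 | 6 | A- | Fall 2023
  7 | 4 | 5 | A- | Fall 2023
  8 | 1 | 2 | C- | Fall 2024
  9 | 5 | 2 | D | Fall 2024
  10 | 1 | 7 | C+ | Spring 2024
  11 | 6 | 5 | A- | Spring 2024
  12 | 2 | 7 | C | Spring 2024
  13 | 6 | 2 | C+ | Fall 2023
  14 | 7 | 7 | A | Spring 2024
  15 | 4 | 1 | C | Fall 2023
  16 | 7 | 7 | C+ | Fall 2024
SELECT course_id, COUNT(DISTINCT student_id) AS distinct_student_count FROM enrollments GROUP BY course_id HAVING COUNT(DISTINCT student_id) >= 3

Execution result:
course_id | distinct_student_count
2 | 3
7 | 4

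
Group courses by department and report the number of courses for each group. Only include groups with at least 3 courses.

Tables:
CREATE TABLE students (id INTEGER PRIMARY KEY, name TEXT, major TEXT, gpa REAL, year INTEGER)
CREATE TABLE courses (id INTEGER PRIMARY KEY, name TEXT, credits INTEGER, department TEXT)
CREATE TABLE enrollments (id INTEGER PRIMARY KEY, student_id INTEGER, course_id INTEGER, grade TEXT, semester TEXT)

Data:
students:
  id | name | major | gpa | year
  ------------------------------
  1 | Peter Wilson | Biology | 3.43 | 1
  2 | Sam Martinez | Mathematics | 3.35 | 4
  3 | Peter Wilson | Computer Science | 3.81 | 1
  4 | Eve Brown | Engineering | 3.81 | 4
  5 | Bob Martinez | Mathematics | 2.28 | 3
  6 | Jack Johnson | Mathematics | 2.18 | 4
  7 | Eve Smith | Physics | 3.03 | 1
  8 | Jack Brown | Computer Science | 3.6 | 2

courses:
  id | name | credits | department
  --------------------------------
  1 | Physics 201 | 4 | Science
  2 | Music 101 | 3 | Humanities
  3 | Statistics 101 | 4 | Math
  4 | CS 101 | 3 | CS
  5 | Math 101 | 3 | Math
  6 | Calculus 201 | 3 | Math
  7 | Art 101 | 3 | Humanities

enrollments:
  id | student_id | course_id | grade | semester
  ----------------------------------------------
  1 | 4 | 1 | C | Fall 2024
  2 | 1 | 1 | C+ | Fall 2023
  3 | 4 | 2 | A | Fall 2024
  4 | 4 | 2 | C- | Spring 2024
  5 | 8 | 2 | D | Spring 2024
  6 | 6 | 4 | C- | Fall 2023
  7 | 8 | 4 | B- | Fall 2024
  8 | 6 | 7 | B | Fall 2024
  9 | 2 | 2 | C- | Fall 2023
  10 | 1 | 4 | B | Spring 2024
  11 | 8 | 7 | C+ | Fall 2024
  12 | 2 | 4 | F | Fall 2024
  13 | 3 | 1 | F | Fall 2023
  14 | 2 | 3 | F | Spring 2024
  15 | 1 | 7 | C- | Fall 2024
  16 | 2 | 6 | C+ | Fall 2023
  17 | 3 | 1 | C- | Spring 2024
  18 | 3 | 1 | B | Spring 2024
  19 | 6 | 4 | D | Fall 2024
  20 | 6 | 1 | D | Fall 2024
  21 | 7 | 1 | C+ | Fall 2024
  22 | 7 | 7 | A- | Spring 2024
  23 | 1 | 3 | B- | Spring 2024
SELECT department, COUNT(*) AS n FROM courses GROUP BY department HAVING COUNT(*) >= 3

Execution result:
department | n
Math | 3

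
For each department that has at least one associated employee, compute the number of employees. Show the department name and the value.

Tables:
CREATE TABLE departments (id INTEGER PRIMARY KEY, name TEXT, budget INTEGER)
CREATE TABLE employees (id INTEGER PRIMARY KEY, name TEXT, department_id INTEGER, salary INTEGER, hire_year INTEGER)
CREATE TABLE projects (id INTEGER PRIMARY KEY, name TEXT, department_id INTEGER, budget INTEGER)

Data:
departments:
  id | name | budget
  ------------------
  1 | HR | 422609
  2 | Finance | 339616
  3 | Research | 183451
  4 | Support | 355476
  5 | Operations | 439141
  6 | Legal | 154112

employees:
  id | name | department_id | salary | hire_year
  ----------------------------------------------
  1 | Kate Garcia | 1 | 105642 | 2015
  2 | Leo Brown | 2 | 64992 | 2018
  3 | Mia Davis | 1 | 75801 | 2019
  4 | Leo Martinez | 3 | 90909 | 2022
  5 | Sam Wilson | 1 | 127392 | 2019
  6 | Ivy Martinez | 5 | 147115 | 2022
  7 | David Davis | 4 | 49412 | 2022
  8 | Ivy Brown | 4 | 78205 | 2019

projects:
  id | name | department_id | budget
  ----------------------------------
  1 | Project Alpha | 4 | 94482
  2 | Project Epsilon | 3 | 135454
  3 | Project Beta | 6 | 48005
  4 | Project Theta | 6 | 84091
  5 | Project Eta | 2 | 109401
SELECT p.name, COUNT(*) AS n FROM employees c JOIN departments p ON c.department_id = p.id GROUP BY p.id, p.name

Execution result:
name | n
HR | 3
Finance | 1
Research | 1
Support | 2
Operations | 1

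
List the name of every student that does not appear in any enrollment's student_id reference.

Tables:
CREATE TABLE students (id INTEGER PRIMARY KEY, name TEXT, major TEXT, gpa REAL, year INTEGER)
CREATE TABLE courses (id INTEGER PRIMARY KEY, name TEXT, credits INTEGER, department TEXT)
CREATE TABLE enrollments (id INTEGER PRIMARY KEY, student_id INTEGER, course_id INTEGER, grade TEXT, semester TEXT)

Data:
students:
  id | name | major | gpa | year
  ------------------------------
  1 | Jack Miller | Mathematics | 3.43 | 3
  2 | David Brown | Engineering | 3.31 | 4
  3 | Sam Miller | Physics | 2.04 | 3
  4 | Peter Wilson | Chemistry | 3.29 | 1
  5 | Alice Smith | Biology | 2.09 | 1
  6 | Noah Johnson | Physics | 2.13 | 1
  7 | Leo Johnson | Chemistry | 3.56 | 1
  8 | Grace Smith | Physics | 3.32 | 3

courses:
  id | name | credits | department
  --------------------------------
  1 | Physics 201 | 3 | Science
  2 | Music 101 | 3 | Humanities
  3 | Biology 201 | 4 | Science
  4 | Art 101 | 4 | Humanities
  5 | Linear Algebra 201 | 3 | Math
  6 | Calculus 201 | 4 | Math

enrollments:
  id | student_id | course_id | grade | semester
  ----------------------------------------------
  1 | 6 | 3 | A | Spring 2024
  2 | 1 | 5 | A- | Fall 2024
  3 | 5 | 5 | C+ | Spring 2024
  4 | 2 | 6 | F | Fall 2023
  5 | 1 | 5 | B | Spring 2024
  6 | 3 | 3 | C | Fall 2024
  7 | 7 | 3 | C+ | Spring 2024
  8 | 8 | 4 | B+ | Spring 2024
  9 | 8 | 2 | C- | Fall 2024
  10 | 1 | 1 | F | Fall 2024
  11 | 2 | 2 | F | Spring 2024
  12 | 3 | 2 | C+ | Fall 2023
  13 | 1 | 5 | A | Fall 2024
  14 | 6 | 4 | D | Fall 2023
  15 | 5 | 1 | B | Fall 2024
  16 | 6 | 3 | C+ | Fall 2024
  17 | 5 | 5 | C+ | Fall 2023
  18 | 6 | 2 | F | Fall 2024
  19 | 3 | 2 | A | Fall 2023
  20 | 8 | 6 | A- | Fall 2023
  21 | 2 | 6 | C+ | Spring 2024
SELECT p.name FROM students p LEFT JOIN enrollments c ON c.student_id = p.id WHERE c.id IS NULL

Execution result:
Peter Wilson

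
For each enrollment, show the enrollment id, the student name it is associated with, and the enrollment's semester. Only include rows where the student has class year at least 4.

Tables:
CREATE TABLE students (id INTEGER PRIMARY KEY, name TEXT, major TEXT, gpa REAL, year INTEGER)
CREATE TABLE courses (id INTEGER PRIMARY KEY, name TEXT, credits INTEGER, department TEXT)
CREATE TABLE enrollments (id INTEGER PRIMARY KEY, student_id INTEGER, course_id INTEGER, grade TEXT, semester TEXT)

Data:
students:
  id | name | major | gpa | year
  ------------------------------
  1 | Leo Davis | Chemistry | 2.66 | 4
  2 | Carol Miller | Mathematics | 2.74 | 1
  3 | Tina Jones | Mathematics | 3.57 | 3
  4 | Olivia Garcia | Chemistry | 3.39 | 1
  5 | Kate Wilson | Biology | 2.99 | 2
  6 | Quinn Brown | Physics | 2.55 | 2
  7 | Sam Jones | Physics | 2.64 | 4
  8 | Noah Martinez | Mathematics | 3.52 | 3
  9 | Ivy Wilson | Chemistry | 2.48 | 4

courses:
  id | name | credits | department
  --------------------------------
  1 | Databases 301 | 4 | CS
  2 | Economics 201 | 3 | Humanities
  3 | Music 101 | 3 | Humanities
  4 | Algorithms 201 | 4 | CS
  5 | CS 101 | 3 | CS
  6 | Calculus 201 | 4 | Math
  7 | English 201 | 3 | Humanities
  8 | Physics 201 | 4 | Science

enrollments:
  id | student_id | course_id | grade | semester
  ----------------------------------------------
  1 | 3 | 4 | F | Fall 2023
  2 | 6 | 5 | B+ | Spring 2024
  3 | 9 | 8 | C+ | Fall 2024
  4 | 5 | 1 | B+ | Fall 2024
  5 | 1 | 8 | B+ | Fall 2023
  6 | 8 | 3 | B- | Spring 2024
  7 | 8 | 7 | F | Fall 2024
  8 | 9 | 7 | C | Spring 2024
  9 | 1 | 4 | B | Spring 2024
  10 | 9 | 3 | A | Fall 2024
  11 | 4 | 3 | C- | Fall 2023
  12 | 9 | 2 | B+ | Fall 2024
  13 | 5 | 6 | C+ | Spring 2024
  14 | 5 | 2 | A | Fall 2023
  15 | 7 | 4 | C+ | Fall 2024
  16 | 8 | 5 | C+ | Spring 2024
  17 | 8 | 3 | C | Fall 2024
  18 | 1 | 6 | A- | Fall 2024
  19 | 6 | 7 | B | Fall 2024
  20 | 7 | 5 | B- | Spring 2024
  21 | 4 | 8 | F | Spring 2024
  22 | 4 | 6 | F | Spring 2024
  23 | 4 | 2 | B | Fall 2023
SELECT c.id, p.name AS student, c.semester FROM enrollments c JOIN students p ON c.student_id = p.id WHERE p.year >= 4

Execution result:
id | student | semester
3 | Ivy Wilson | Fall 2024
5 | Leo Davis | Fall 2023
8 | Ivy Wilson | Spring 2024
9 | Leo Davis | Spring 2024
10 | Ivy Wilson | Fall 2024
12 | Ivy Wilson | Fall 2024
15 | Sam Jones | Fall 2024
18 | Leo Davis | Fall 2024
20 | Sam Jones | Spring 2024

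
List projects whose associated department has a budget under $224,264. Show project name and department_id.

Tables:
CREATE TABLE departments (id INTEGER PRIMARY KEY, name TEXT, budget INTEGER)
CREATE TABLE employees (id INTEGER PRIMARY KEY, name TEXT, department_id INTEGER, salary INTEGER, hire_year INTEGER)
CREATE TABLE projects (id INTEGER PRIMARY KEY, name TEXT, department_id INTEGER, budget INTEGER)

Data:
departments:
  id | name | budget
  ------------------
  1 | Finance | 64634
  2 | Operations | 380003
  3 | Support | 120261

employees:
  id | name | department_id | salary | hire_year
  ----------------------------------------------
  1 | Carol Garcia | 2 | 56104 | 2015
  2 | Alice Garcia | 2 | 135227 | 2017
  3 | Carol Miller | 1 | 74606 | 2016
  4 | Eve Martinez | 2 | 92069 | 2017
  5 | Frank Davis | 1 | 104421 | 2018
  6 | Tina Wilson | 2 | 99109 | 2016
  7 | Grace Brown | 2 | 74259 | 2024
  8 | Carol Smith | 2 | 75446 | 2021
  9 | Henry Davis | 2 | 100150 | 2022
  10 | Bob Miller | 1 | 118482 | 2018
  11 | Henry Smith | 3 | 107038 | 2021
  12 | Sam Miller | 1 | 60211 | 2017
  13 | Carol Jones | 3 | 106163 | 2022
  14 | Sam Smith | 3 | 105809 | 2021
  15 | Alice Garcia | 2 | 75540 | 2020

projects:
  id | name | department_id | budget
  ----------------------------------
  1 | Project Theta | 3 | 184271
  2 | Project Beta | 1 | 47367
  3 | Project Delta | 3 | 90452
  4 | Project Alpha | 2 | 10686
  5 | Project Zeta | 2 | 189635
SELECT name, department_id FROM projects WHERE department_id IN (SELECT id FROM departments WHERE budget < 224264)

Execution result:
name | department_id
Project Theta | 3
Project Beta | 1
Project Delta | 3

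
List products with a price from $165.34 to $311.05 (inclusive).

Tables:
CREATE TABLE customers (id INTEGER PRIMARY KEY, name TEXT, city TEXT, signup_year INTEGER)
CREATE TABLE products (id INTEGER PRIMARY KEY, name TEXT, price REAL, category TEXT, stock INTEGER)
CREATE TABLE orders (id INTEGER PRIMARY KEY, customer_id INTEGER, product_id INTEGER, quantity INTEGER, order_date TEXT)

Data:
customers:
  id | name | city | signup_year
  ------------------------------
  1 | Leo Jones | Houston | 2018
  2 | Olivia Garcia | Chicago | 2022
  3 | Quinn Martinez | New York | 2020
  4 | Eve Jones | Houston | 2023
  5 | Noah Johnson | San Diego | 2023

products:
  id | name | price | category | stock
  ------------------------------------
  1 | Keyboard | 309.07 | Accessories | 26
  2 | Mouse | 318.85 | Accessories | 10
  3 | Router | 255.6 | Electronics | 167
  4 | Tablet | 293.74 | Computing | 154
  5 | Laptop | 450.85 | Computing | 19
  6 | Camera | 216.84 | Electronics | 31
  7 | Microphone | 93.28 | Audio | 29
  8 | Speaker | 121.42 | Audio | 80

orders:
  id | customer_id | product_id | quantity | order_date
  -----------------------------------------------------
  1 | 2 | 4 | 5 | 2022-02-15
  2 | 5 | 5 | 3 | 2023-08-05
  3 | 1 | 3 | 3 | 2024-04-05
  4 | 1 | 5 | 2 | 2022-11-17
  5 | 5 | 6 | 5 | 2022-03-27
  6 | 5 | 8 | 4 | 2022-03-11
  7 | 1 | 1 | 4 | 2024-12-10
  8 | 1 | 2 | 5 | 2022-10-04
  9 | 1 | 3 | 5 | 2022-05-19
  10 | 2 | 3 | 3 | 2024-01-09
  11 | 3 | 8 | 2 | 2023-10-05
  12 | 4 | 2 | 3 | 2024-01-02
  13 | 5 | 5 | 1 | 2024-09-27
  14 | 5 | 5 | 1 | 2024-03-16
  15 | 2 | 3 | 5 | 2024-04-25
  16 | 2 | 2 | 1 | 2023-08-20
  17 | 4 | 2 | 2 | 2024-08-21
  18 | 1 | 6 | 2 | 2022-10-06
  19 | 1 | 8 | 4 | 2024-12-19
SELECT name, price FROM products WHERE price BETWEEN 165.34 AND 311.05

Execution result:
name | price
Keyboard | 309.07
Router | 255.60
Tablet | 293.74
Camera | 216.84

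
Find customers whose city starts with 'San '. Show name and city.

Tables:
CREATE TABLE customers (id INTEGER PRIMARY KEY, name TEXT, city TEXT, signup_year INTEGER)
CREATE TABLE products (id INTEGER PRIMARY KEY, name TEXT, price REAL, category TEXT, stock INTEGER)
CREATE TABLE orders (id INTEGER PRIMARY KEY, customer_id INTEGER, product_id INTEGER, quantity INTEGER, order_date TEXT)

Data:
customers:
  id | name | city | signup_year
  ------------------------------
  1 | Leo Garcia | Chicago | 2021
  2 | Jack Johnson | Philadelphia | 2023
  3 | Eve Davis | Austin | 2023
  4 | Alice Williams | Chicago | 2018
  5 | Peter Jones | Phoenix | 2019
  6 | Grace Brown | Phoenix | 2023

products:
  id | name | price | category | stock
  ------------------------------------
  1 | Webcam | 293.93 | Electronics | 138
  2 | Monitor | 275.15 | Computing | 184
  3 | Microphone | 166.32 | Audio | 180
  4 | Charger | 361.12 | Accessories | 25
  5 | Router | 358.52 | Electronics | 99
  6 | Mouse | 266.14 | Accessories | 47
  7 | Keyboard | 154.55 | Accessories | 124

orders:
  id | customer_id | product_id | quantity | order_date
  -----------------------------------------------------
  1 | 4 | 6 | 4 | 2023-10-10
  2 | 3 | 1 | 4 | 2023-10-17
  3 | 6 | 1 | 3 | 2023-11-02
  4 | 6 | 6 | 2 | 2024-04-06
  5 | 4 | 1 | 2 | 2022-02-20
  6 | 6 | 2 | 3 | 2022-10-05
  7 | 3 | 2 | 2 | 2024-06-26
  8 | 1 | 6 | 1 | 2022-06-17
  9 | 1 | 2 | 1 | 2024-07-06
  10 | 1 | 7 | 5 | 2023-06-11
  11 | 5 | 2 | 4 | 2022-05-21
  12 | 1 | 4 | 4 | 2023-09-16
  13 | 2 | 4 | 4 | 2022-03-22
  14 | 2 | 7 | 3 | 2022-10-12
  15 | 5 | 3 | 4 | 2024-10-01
SELECT name, city FROM customers WHERE city LIKE 'San %'

Execution result:
(no rows)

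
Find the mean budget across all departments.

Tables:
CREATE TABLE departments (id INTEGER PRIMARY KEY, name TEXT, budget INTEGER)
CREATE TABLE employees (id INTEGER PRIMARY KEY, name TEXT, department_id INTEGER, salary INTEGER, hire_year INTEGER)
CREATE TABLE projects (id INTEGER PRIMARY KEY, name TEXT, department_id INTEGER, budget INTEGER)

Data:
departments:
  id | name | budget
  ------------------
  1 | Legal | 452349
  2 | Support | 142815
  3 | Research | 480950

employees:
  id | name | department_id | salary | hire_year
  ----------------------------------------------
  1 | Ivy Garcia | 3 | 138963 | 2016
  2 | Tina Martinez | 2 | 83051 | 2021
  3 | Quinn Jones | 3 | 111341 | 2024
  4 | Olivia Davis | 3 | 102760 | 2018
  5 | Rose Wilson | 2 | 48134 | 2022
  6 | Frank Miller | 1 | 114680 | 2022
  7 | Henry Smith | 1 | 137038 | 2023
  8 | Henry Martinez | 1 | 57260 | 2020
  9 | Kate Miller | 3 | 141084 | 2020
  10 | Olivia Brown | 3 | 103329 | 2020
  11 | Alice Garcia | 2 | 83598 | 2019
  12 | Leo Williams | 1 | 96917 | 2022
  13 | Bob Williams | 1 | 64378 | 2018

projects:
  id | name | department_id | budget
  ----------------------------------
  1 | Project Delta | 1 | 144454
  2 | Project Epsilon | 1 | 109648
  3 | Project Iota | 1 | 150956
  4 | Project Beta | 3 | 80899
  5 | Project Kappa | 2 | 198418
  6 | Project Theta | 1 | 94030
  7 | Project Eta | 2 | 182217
SELECT AVG(budget) FROM departments

Execution result:
358704.67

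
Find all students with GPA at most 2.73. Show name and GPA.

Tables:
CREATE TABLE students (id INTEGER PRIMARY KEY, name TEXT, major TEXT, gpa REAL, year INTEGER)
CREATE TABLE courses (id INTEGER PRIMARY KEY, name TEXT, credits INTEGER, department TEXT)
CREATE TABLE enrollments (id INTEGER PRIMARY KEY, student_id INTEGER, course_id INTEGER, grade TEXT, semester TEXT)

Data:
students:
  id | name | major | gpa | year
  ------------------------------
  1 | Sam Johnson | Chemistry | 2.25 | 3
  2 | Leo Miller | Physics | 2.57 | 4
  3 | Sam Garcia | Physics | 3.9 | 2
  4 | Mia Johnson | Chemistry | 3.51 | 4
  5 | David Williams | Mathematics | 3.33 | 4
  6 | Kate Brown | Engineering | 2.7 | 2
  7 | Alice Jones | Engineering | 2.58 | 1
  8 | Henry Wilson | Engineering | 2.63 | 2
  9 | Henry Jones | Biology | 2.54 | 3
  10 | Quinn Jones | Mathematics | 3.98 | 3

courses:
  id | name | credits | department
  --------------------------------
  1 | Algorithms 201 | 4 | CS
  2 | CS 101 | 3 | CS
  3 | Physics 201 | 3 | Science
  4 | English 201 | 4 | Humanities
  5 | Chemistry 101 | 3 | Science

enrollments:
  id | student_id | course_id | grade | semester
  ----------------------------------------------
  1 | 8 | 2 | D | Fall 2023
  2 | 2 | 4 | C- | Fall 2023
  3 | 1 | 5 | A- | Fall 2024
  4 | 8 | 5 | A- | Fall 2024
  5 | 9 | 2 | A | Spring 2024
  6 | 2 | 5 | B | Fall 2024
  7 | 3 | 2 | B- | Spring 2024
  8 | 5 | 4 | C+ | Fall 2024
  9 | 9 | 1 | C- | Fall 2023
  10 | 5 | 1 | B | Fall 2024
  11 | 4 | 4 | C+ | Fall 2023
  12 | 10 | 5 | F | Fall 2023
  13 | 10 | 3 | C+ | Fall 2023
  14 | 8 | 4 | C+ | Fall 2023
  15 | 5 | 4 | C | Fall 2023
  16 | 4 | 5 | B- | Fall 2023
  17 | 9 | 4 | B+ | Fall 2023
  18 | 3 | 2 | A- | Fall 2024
SELECT name, gpa FROM students WHERE gpa <= 2.73

Execution result:
name | gpa
Sam Johnson | 2.25
Leo Miller | 2.57
Kate Brown | 2.70
Alice Jones | 2.58
Henry Wilson | 2.63
Henry Jones | 2.54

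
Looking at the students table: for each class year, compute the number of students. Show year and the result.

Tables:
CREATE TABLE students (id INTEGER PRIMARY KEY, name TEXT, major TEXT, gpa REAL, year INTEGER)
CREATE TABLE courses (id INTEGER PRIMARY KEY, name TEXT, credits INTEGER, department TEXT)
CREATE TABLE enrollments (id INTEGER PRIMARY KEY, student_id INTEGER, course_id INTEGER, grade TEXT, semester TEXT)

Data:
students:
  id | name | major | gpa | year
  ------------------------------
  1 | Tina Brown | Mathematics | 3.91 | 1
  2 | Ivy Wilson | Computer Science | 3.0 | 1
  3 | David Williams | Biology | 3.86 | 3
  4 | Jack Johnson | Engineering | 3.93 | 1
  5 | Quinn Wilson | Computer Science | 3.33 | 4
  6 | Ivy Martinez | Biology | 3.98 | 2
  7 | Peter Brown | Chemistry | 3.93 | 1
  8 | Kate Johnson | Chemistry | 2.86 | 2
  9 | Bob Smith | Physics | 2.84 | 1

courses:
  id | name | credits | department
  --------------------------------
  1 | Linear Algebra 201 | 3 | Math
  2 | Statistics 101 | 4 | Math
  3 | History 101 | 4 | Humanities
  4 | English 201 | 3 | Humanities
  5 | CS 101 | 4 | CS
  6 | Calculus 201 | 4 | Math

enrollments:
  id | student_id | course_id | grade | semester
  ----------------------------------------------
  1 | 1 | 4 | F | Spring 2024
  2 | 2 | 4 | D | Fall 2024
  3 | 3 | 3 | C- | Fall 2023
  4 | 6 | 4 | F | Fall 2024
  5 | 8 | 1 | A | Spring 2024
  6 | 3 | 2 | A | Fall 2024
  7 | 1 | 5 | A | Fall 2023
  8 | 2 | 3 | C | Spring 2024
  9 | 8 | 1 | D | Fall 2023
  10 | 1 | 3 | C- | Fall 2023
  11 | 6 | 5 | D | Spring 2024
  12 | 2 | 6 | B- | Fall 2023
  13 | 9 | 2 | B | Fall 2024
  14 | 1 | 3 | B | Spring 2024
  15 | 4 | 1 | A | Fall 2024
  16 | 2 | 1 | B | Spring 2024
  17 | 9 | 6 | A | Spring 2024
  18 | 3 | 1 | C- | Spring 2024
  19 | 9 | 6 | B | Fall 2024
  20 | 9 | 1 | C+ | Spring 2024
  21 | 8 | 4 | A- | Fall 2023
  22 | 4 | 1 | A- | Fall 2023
SELECT year, COUNT(*) AS n FROM students GROUP BY year

Execution result:
year | n
1 | 5
2 | 2
3 | 1
4 | 1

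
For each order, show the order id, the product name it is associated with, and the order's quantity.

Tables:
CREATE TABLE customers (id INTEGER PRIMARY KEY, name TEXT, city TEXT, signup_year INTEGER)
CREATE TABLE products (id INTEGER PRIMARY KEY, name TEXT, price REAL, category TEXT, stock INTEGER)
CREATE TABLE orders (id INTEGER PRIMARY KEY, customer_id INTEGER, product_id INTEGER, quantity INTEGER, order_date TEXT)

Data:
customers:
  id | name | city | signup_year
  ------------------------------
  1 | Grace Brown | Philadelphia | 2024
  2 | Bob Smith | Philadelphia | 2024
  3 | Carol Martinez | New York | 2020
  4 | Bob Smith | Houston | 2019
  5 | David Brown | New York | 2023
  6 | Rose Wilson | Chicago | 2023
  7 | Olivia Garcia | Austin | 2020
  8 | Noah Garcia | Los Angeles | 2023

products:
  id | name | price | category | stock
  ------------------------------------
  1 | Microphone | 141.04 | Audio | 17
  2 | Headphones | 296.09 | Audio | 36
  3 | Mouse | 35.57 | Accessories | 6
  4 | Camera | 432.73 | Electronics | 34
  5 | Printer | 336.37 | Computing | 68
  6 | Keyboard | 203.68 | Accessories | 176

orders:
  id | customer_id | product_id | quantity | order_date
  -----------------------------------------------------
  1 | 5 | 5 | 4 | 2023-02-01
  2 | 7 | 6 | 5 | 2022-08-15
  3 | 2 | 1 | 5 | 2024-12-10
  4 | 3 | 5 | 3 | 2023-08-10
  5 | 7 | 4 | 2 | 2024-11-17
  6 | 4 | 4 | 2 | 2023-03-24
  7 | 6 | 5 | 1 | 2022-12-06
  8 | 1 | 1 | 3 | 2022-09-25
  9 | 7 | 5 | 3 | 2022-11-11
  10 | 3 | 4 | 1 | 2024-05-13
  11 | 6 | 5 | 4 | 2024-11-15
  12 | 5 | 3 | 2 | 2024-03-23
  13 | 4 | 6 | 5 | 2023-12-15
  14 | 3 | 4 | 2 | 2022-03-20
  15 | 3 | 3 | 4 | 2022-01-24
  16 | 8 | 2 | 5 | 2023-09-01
SELECT c.id, p.name AS product, c.quantity FROM orders c JOIN products p ON c.product_id = p.id

Execution result:
id | product | quantity
1 | Printer | 4
2 | Keyboard | 5
3 | Microphone | 5
4 | Printer | 3
5 | Camera | 2
6 | Camera | 2
7 | Printer | 1
8 | Microphone | 3
9 | Printer | 3
10 | Camera | 1
11 | Printer | 4
12 | Mouse | 2
13 | Keyboard | 5
14 | Camera | 2
15 | Mouse | 4
16 | Headphones | 5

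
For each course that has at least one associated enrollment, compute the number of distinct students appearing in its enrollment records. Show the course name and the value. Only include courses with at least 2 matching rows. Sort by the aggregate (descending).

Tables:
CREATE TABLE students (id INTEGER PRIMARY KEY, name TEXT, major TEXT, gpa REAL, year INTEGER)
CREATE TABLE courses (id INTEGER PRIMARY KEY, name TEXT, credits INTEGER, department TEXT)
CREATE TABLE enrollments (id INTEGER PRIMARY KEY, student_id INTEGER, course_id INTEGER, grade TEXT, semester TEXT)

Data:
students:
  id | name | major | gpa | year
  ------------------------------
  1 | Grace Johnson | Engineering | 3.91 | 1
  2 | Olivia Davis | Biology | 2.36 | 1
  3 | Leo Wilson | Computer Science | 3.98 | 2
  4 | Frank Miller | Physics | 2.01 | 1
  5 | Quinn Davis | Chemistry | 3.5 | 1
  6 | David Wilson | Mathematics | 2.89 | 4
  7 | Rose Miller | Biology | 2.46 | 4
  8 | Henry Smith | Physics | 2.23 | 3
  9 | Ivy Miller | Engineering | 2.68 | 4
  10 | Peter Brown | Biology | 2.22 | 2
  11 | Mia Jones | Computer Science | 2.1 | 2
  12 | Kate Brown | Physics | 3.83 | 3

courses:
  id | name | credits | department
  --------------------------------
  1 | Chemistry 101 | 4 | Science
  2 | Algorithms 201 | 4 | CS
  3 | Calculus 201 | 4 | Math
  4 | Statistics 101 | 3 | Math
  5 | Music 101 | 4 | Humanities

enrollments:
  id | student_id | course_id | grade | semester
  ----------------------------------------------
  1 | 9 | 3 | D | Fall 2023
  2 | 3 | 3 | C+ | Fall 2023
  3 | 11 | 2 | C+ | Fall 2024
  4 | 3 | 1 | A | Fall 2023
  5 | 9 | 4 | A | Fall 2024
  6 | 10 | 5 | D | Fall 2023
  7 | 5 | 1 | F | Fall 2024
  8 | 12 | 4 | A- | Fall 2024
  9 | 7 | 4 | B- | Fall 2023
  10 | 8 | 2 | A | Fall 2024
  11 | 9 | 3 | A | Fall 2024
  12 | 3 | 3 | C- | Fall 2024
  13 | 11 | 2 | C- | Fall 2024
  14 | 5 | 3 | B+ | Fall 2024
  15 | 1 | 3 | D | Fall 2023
SELECT p.name, COUNT(DISTINCT c.student_id) AS distinct_student_count FROM enrollments c JOIN courses p ON c.course_id = p.id GROUP BY p.id, p.name HAVING COUNT(*) >= 2 ORDER BY distinct_student_count DESC

Execution result:
name | distinct_student_count
Calculus 201 | 4
Statistics 101 | 3
Chemistry 101 | 2
Algorithms 201 | 2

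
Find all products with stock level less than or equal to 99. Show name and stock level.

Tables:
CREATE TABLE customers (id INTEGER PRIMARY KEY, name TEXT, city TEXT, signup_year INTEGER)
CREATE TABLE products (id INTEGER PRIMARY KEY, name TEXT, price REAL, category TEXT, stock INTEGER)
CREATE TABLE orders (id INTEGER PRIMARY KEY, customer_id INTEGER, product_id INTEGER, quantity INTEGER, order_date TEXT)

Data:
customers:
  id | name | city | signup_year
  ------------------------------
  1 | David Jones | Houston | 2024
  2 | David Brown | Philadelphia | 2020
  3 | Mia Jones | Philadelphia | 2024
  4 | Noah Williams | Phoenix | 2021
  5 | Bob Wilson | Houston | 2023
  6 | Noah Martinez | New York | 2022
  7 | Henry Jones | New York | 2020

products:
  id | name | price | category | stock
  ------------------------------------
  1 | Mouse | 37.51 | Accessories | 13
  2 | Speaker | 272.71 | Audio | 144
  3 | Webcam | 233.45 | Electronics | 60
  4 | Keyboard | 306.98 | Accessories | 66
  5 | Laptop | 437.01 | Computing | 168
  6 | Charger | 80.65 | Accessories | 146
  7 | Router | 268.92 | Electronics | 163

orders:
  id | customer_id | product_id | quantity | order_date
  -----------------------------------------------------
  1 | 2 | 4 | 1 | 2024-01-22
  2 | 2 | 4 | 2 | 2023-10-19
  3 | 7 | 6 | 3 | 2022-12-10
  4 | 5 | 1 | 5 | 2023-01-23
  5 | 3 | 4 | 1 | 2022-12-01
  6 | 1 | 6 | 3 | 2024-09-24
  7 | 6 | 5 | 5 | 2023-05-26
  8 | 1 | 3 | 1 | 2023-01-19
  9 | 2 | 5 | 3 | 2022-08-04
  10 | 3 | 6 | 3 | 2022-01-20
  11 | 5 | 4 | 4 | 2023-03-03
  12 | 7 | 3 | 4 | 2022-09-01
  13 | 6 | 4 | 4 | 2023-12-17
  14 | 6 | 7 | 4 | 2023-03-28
SELECT name, stock FROM products WHERE stock <= 99

Execution result:
name | stock
Mouse | 13
Webcam | 60
Keyboard | 66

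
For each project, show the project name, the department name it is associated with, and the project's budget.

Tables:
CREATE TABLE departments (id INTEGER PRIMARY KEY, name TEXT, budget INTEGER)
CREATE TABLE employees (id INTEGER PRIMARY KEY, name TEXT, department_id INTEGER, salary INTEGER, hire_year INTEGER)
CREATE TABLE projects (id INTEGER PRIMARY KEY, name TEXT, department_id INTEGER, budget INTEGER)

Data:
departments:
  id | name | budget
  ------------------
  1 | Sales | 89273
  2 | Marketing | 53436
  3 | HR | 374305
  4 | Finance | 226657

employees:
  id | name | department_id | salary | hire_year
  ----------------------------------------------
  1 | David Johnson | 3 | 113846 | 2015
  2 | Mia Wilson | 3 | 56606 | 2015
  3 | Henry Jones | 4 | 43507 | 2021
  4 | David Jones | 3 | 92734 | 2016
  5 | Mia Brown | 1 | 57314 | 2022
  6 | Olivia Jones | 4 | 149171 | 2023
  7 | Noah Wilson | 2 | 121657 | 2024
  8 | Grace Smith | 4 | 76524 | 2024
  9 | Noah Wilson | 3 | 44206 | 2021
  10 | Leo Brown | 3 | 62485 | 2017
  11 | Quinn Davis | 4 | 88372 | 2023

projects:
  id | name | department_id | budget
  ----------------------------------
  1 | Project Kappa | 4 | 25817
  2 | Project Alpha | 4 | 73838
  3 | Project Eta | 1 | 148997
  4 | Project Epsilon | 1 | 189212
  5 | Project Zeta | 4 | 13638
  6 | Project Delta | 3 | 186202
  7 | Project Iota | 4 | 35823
SELECT c.name, p.name AS department, c.budget FROM projects c JOIN departments p ON c.department_id = p.id

Execution result:
name | department | budget
Project Kappa | Finance | 25817
Project Alpha | Finance | 73838
Project Eta | Sales | 148997
Project Epsilon | Sales | 189212
Project Zeta | Finance | 13638
Project Delta | HR | 186202
Project Iota | Finance | 35823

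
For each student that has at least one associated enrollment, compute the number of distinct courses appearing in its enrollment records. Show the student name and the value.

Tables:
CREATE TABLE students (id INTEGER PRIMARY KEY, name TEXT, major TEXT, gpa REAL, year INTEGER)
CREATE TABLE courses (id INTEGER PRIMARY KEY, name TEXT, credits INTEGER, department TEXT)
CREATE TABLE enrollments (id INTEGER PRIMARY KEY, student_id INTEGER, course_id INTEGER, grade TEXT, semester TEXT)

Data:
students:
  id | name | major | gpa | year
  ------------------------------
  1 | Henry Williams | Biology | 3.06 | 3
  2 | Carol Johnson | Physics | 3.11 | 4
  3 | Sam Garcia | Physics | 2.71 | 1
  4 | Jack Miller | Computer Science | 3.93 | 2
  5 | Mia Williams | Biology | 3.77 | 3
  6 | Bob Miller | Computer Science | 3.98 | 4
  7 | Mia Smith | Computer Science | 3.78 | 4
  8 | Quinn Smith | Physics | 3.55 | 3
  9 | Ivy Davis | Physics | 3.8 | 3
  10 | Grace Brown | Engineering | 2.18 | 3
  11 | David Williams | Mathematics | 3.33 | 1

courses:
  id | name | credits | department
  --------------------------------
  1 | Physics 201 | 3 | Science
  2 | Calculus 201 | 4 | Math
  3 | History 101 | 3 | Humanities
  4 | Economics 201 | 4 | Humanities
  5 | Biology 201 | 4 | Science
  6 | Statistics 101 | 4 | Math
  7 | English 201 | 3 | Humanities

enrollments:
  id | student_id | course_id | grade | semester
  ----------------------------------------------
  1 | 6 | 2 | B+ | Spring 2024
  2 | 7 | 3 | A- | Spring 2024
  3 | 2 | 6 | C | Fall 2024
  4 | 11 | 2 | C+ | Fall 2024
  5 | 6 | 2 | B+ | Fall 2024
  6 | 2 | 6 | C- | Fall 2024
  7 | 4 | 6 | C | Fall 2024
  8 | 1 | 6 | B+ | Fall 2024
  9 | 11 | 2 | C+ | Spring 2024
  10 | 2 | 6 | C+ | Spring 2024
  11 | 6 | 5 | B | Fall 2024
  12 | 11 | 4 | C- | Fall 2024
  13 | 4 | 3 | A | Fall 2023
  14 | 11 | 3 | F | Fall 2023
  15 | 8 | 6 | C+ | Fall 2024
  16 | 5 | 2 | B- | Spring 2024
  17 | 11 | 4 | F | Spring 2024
SELECT p.name, COUNT(DISTINCT c.course_id) AS distinct_course_count FROM enrollments c JOIN students p ON c.student_id = p.id GROUP BY p.id, p.name

Execution result:
name | distinct_course_count
Henry Williams | 1
Carol Johnson | 1
Jack Miller | 2
Mia Williams | 1
Bob Miller | 2
Mia Smith | 1
Quinn Smith | 1
David Williams | 3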